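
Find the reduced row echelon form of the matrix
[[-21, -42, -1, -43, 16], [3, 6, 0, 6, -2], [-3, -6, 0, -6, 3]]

Multiply r1 by -1/21.
  [  1   2  1/21  43/21  -16/21 ]
  [  3   6     0      6      -2 ]
  [ -3  -6     0     -6       3 ]
Subtract 3 times r1 from r2.
  [  1   2  1/21  43/21  -16/21 ]
  [  0   0  -1/7   -1/7     2/7 ]
  [ -3  -6     0     -6       3 ]
Add 3 times r1 to r3.
  [ 1  2  1/21  43/21  -16/21 ]
  [ 0  0  -1/7   -1/7     2/7 ]
  [ 0  0   1/7    1/7     5/7 ]
Multiply r2 by -7.
  [ 1  2  1/21  43/21  -16/21 ]
  [ 0  0     1      1      -2 ]
  [ 0  0   1/7    1/7     5/7 ]
Subtract 1/7 times r2 from r3.
  [ 1  2  1/21  43/21  -16/21 ]
  [ 0  0     1      1      -2 ]
  [ 0  0     0      0       1 ]
Add 2 times r3 to r2.
  [ 1  2  1/21  43/21  -16/21 ]
  [ 0  0     1      1       0 ]
  [ 0  0     0      0       1 ]
Add 16/21 times r3 to r1.
  [ 1  2  1/21  43/21  0 ]
  [ 0  0     1      1  0 ]
  [ 0  0     0      0  1 ]
Subtract 1/21 times r2 from r1.
  [ 1  2  0  2  0 ]
  [ 0  0  1  1  0 ]
  [ 0  0  0  0  1 ]

[[1, 2, 0, 2, 0], [0, 0, 1, 1, 0], [0, 0, 0, 0, 1]]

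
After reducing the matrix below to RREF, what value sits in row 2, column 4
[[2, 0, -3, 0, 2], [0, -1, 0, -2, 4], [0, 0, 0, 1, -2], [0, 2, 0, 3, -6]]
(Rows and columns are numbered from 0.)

-2

R1 := 1/2·R1
  [ 1   0  -3/2   0   1 ]
  [ 0  -1     0  -2   4 ]
  [ 0   0     0   1  -2 ]
  [ 0   2     0   3  -6 ]
R2 := -1·R2
  [ 1  0  -3/2  0   1 ]
  [ 0  1     0  2  -4 ]
  [ 0  0     0  1  -2 ]
  [ 0  2     0  3  -6 ]
R4 := R4 − 2·R2
  [ 1  0  -3/2   0   1 ]
  [ 0  1     0   2  -4 ]
  [ 0  0     0   1  -2 ]
  [ 0  0     0  -1   2 ]
R4 := R4 + R3
  [ 1  0  -3/2  0   1 ]
  [ 0  1     0  2  -4 ]
  [ 0  0     0  1  -2 ]
  [ 0  0     0  0   0 ]
R2 := R2 − 2·R3
  [ 1  0  -3/2  0   1 ]
  [ 0  1     0  0   0 ]
  [ 0  0     0  1  -2 ]
  [ 0  0     0  0   0 ]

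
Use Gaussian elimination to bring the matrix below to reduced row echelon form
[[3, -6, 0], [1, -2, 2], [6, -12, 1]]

r1 ← 1/3·r1
  [ 1   -2  0 ]
  [ 1   -2  2 ]
  [ 6  -12  1 ]
r2 ← r2 − r1
  [ 1   -2  0 ]
  [ 0    0  2 ]
  [ 6  -12  1 ]
r3 ← r3 − 6·r1
  [ 1  -2  0 ]
  [ 0   0  2 ]
  [ 0   0  1 ]
r2 ← 1/2·r2
  [ 1  -2  0 ]
  [ 0   0  1 ]
  [ 0   0  1 ]
r3 ← r3 − r2
  [ 1  -2  0 ]
  [ 0   0  1 ]
  [ 0   0  0 ]

[[1, -2, 0], [0, 0, 1], [0, 0, 0]]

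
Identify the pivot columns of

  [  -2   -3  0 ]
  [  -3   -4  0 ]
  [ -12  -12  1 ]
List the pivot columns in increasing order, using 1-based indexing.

r1 := -1/2·r1
r2 := r2 + 3·r1
r3 := r3 + 12·r1
r2 := 2·r2
r3 := r3 − 6·r2
r1 := r1 − 3/2·r2
Pivot columns are the columns containing a leading 1.

1, 2, 3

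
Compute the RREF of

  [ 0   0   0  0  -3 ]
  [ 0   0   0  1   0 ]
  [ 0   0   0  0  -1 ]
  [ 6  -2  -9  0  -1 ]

[[1, -1/3, -3/2, 0, 0], [0, 0, 0, 1, 0], [0, 0, 0, 0, 1], [0, 0, 0, 0, 0]]

r1 <=> r4
r1 → 1/6·r1
r3 → -1·r3
r4 → r4 + 3·r3
r1 → r1 + 1/6·r3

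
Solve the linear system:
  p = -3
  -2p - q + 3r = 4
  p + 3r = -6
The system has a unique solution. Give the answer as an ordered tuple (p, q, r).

Form the augmented matrix and row-reduce:
  [  1   0  0  |  -3 ]
  [ -2  -1  3  |   4 ]
  [  1   0  3  |  -6 ]
R2 := R2 + 2·R1
  [ 1   0  0  |  -3 ]
  [ 0  -1  3  |  -2 ]
  [ 1   0  3  |  -6 ]
R3 := R3 − R1
  [ 1   0  0  |  -3 ]
  [ 0  -1  3  |  -2 ]
  [ 0   0  3  |  -3 ]
R2 := -1·R2
  [ 1  0   0  |  -3 ]
  [ 0  1  -3  |   2 ]
  [ 0  0   3  |  -3 ]
R3 := 1/3·R3
  [ 1  0   0  |  -3 ]
  [ 0  1  -3  |   2 ]
  [ 0  0   1  |  -1 ]
R2 := R2 + 3·R3
  [ 1  0  0  |  -3 ]
  [ 0  1  0  |  -1 ]
  [ 0  0  1  |  -1 ]
Reading off the last column: p = -3, q = -1, r = -1.

(-3, -1, -1)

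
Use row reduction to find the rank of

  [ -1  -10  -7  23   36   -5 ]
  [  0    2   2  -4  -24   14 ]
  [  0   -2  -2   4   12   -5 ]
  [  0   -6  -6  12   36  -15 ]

R1 ← -1·R1
  [ 1  10   7  -23  -36    5 ]
  [ 0   2   2   -4  -24   14 ]
  [ 0  -2  -2    4   12   -5 ]
  [ 0  -6  -6   12   36  -15 ]
R2 ← 1/2·R2
  [ 1  10   7  -23  -36    5 ]
  [ 0   1   1   -2  -12    7 ]
  [ 0  -2  -2    4   12   -5 ]
  [ 0  -6  -6   12   36  -15 ]
R3 ← R3 + 2·R2
  [ 1  10   7  -23  -36    5 ]
  [ 0   1   1   -2  -12    7 ]
  [ 0   0   0    0  -12    9 ]
  [ 0  -6  -6   12   36  -15 ]
R4 ← R4 + 6·R2
  [ 1  10  7  -23  -36   5 ]
  [ 0   1  1   -2  -12   7 ]
  [ 0   0  0    0  -12   9 ]
  [ 0   0  0    0  -36  27 ]
R3 ← -1/12·R3
  [ 1  10  7  -23  -36     5 ]
  [ 0   1  1   -2  -12     7 ]
  [ 0   0  0    0    1  -3/4 ]
  [ 0   0  0    0  -36    27 ]
R4 ← R4 + 36·R3
  [ 1  10  7  -23  -36     5 ]
  [ 0   1  1   -2  -12     7 ]
  [ 0   0  0    0    1  -3/4 ]
  [ 0   0  0    0    0     0 ]
R2 ← R2 + 12·R3
  [ 1  10  7  -23  -36     5 ]
  [ 0   1  1   -2    0    -2 ]
  [ 0   0  0    0    1  -3/4 ]
  [ 0   0  0    0    0     0 ]
R1 ← R1 + 36·R3
  [ 1  10  7  -23  0   -22 ]
  [ 0   1  1   -2  0    -2 ]
  [ 0   0  0    0  1  -3/4 ]
  [ 0   0  0    0  0     0 ]
R1 ← R1 − 10·R2
  [ 1  0  -3  -3  0    -2 ]
  [ 0  1   1  -2  0    -2 ]
  [ 0  0   0   0  1  -3/4 ]
  [ 0  0   0   0  0     0 ]
The reduced form has 3 nonzero rows.

rank = 3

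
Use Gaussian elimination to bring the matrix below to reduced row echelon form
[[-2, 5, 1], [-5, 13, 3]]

[[1, 0, 2], [0, 1, 1]]

r1 := -1/2·r1
r2 := r2 + 5·r1
r2 := 2·r2
r1 := r1 + 5/2·r2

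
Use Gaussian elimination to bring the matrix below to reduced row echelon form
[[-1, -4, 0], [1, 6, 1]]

[[1, 0, -2], [0, 1, 1/2]]

Multiply r1 by -1.
Subtract r1 from r2.
Multiply r2 by 1/2.
Subtract 4 times r2 from r1.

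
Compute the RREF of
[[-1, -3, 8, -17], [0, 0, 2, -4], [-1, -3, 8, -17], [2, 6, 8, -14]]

R1 ← -1·R1
  [  1   3  -8   17 ]
  [  0   0   2   -4 ]
  [ -1  -3   8  -17 ]
  [  2   6   8  -14 ]
R3 ← R3 + R1
  [ 1  3  -8   17 ]
  [ 0  0   2   -4 ]
  [ 0  0   0    0 ]
  [ 2  6   8  -14 ]
R4 ← R4 − 2·R1
  [ 1  3  -8   17 ]
  [ 0  0   2   -4 ]
  [ 0  0   0    0 ]
  [ 0  0  24  -48 ]
R2 ← 1/2·R2
  [ 1  3  -8   17 ]
  [ 0  0   1   -2 ]
  [ 0  0   0    0 ]
  [ 0  0  24  -48 ]
R4 ← R4 − 24·R2
  [ 1  3  -8  17 ]
  [ 0  0   1  -2 ]
  [ 0  0   0   0 ]
  [ 0  0   0   0 ]
R1 ← R1 + 8·R2
  [ 1  3  0   1 ]
  [ 0  0  1  -2 ]
  [ 0  0  0   0 ]
  [ 0  0  0   0 ]

[[1, 3, 0, 1], [0, 0, 1, -2], [0, 0, 0, 0], [0, 0, 0, 0]]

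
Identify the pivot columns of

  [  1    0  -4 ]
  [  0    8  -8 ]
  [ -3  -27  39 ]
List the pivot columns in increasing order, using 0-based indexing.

ρ3 := ρ3 + 3·ρ1
ρ2 := 1/8·ρ2
ρ3 := ρ3 + 27·ρ2
Pivot columns are the columns containing a leading 1.

0, 1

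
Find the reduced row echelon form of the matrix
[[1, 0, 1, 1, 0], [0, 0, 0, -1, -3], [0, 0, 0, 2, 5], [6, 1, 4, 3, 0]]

[[1, 0, 1, 0, 0], [0, 1, -2, 0, 0], [0, 0, 0, 1, 0], [0, 0, 0, 0, 1]]

r4 := r4 − 6·r1
  [ 1  0   1   1   0 ]
  [ 0  0   0  -1  -3 ]
  [ 0  0   0   2   5 ]
  [ 0  1  -2  -3   0 ]
r2 <=> r4
  [ 1  0   1   1   0 ]
  [ 0  1  -2  -3   0 ]
  [ 0  0   0   2   5 ]
  [ 0  0   0  -1  -3 ]
r3 := 1/2·r3
  [ 1  0   1   1    0 ]
  [ 0  1  -2  -3    0 ]
  [ 0  0   0   1  5/2 ]
  [ 0  0   0  -1   -3 ]
r4 := r4 + r3
  [ 1  0   1   1     0 ]
  [ 0  1  -2  -3     0 ]
  [ 0  0   0   1   5/2 ]
  [ 0  0   0   0  -1/2 ]
r4 := -2·r4
  [ 1  0   1   1    0 ]
  [ 0  1  -2  -3    0 ]
  [ 0  0   0   1  5/2 ]
  [ 0  0   0   0    1 ]
r3 := r3 − 5/2·r4
  [ 1  0   1   1  0 ]
  [ 0  1  -2  -3  0 ]
  [ 0  0   0   1  0 ]
  [ 0  0   0   0  1 ]
r2 := r2 + 3·r3
  [ 1  0   1  1  0 ]
  [ 0  1  -2  0  0 ]
  [ 0  0   0  1  0 ]
  [ 0  0   0  0  1 ]
r1 := r1 − r3
  [ 1  0   1  0  0 ]
  [ 0  1  -2  0  0 ]
  [ 0  0   0  1  0 ]
  [ 0  0   0  0  1 ]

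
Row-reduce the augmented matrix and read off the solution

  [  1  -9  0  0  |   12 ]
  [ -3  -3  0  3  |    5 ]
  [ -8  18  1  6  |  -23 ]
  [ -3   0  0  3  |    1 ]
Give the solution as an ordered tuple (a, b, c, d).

(0, -4/3, -1, 1/3)

ρ2 ← ρ2 + 3·ρ1
  [  1   -9  0  0  |   12 ]
  [  0  -30  0  3  |   41 ]
  [ -8   18  1  6  |  -23 ]
  [ -3    0  0  3  |    1 ]
ρ3 ← ρ3 + 8·ρ1
  [  1   -9  0  0  |  12 ]
  [  0  -30  0  3  |  41 ]
  [  0  -54  1  6  |  73 ]
  [ -3    0  0  3  |   1 ]
ρ4 ← ρ4 + 3·ρ1
  [ 1   -9  0  0  |  12 ]
  [ 0  -30  0  3  |  41 ]
  [ 0  -54  1  6  |  73 ]
  [ 0  -27  0  3  |  37 ]
ρ2 ← -1/30·ρ2
  [ 1   -9  0      0  |      12 ]
  [ 0    1  0  -1/10  |  -41/30 ]
  [ 0  -54  1      6  |      73 ]
  [ 0  -27  0      3  |      37 ]
ρ3 ← ρ3 + 54·ρ2
  [ 1   -9  0      0  |      12 ]
  [ 0    1  0  -1/10  |  -41/30 ]
  [ 0    0  1    3/5  |    -4/5 ]
  [ 0  -27  0      3  |      37 ]
ρ4 ← ρ4 + 27·ρ2
  [ 1  -9  0      0  |      12 ]
  [ 0   1  0  -1/10  |  -41/30 ]
  [ 0   0  1    3/5  |    -4/5 ]
  [ 0   0  0   3/10  |    1/10 ]
ρ4 ← 10/3·ρ4
  [ 1  -9  0      0  |      12 ]
  [ 0   1  0  -1/10  |  -41/30 ]
  [ 0   0  1    3/5  |    -4/5 ]
  [ 0   0  0      1  |     1/3 ]
ρ3 ← ρ3 − 3/5·ρ4
  [ 1  -9  0      0  |      12 ]
  [ 0   1  0  -1/10  |  -41/30 ]
  [ 0   0  1      0  |      -1 ]
  [ 0   0  0      1  |     1/3 ]
ρ2 ← ρ2 + 1/10·ρ4
  [ 1  -9  0  0  |    12 ]
  [ 0   1  0  0  |  -4/3 ]
  [ 0   0  1  0  |    -1 ]
  [ 0   0  0  1  |   1/3 ]
ρ1 ← ρ1 + 9·ρ2
  [ 1  0  0  0  |     0 ]
  [ 0  1  0  0  |  -4/3 ]
  [ 0  0  1  0  |    -1 ]
  [ 0  0  0  1  |   1/3 ]
Reading off the last column: a = 0, b = -4/3, c = -1, d = 1/3.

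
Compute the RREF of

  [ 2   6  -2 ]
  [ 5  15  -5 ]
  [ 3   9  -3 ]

[[1, 3, -1], [0, 0, 0], [0, 0, 0]]

R1 := 1/2·R1
R2 := R2 − 5·R1
R3 := R3 − 3·R1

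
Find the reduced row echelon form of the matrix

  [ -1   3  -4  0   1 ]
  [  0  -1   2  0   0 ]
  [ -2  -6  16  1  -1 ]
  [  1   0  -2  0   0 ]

Multiply R1 by -1.
  [  1  -3   4  0  -1 ]
  [  0  -1   2  0   0 ]
  [ -2  -6  16  1  -1 ]
  [  1   0  -2  0   0 ]
Add 2 times R1 to R3.
  [ 1   -3   4  0  -1 ]
  [ 0   -1   2  0   0 ]
  [ 0  -12  24  1  -3 ]
  [ 1    0  -2  0   0 ]
Subtract R1 from R4.
  [ 1   -3   4  0  -1 ]
  [ 0   -1   2  0   0 ]
  [ 0  -12  24  1  -3 ]
  [ 0    3  -6  0   1 ]
Multiply R2 by -1.
  [ 1   -3   4  0  -1 ]
  [ 0    1  -2  0   0 ]
  [ 0  -12  24  1  -3 ]
  [ 0    3  -6  0   1 ]
Add 12 times R2 to R3.
  [ 1  -3   4  0  -1 ]
  [ 0   1  -2  0   0 ]
  [ 0   0   0  1  -3 ]
  [ 0   3  -6  0   1 ]
Subtract 3 times R2 from R4.
  [ 1  -3   4  0  -1 ]
  [ 0   1  -2  0   0 ]
  [ 0   0   0  1  -3 ]
  [ 0   0   0  0   1 ]
Add 3 times R4 to R3.
  [ 1  -3   4  0  -1 ]
  [ 0   1  -2  0   0 ]
  [ 0   0   0  1   0 ]
  [ 0   0   0  0   1 ]
Add R4 to R1.
  [ 1  -3   4  0  0 ]
  [ 0   1  -2  0  0 ]
  [ 0   0   0  1  0 ]
  [ 0   0   0  0  1 ]
Add 3 times R2 to R1.
  [ 1  0  -2  0  0 ]
  [ 0  1  -2  0  0 ]
  [ 0  0   0  1  0 ]
  [ 0  0   0  0  1 ]

[[1, 0, -2, 0, 0], [0, 1, -2, 0, 0], [0, 0, 0, 1, 0], [0, 0, 0, 0, 1]]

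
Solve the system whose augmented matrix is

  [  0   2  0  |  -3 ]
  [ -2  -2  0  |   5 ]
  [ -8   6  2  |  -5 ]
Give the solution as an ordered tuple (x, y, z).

(-1, -3/2, -2)

R1 <=> R2
  [ -2  -2  0  |   5 ]
  [  0   2  0  |  -3 ]
  [ -8   6  2  |  -5 ]
R1 → -1/2·R1
  [  1  1  0  |  -5/2 ]
  [  0  2  0  |    -3 ]
  [ -8  6  2  |    -5 ]
R3 → R3 + 8·R1
  [ 1   1  0  |  -5/2 ]
  [ 0   2  0  |    -3 ]
  [ 0  14  2  |   -25 ]
R2 → 1/2·R2
  [ 1   1  0  |  -5/2 ]
  [ 0   1  0  |  -3/2 ]
  [ 0  14  2  |   -25 ]
R3 → R3 − 14·R2
  [ 1  1  0  |  -5/2 ]
  [ 0  1  0  |  -3/2 ]
  [ 0  0  2  |    -4 ]
R3 → 1/2·R3
  [ 1  1  0  |  -5/2 ]
  [ 0  1  0  |  -3/2 ]
  [ 0  0  1  |    -2 ]
R1 → R1 − R2
  [ 1  0  0  |    -1 ]
  [ 0  1  0  |  -3/2 ]
  [ 0  0  1  |    -2 ]
Reading off the last column: x = -1, y = -3/2, z = -2.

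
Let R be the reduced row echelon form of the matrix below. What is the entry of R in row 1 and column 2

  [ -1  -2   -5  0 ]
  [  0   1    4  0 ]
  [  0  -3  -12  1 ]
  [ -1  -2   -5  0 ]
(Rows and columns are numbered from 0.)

4

r1 → -1·r1
  [  1   2    5  0 ]
  [  0   1    4  0 ]
  [  0  -3  -12  1 ]
  [ -1  -2   -5  0 ]
r4 → r4 + r1
  [ 1   2    5  0 ]
  [ 0   1    4  0 ]
  [ 0  -3  -12  1 ]
  [ 0   0    0  0 ]
r3 → r3 + 3·r2
  [ 1  2  5  0 ]
  [ 0  1  4  0 ]
  [ 0  0  0  1 ]
  [ 0  0  0  0 ]
r1 → r1 − 2·r2
  [ 1  0  -3  0 ]
  [ 0  1   4  0 ]
  [ 0  0   0  1 ]
  [ 0  0   0  0 ]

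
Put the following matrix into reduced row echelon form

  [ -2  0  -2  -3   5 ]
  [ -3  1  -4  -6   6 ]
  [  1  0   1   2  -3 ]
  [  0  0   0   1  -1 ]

r1 -> -1/2·r1
  [  1  0   1  3/2  -5/2 ]
  [ -3  1  -4   -6     6 ]
  [  1  0   1    2    -3 ]
  [  0  0   0    1    -1 ]
r2 -> r2 + 3·r1
  [ 1  0   1   3/2  -5/2 ]
  [ 0  1  -1  -3/2  -3/2 ]
  [ 1  0   1     2    -3 ]
  [ 0  0   0     1    -1 ]
r3 -> r3 − r1
  [ 1  0   1   3/2  -5/2 ]
  [ 0  1  -1  -3/2  -3/2 ]
  [ 0  0   0   1/2  -1/2 ]
  [ 0  0   0     1    -1 ]
r3 -> 2·r3
  [ 1  0   1   3/2  -5/2 ]
  [ 0  1  -1  -3/2  -3/2 ]
  [ 0  0   0     1    -1 ]
  [ 0  0   0     1    -1 ]
r4 -> r4 − r3
  [ 1  0   1   3/2  -5/2 ]
  [ 0  1  -1  -3/2  -3/2 ]
  [ 0  0   0     1    -1 ]
  [ 0  0   0     0     0 ]
r2 -> r2 + 3/2·r3
  [ 1  0   1  3/2  -5/2 ]
  [ 0  1  -1    0    -3 ]
  [ 0  0   0    1    -1 ]
  [ 0  0   0    0     0 ]
r1 -> r1 − 3/2·r3
  [ 1  0   1  0  -1 ]
  [ 0  1  -1  0  -3 ]
  [ 0  0   0  1  -1 ]
  [ 0  0   0  0   0 ]

[[1, 0, 1, 0, -1], [0, 1, -1, 0, -3], [0, 0, 0, 1, -1], [0, 0, 0, 0, 0]]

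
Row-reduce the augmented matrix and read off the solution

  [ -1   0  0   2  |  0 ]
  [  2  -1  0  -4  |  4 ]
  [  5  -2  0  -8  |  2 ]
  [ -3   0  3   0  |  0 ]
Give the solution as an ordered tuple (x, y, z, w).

r1 ← -1·r1
  [  1   0  0  -2  |  0 ]
  [  2  -1  0  -4  |  4 ]
  [  5  -2  0  -8  |  2 ]
  [ -3   0  3   0  |  0 ]
r2 ← r2 − 2·r1
  [  1   0  0  -2  |  0 ]
  [  0  -1  0   0  |  4 ]
  [  5  -2  0  -8  |  2 ]
  [ -3   0  3   0  |  0 ]
r3 ← r3 − 5·r1
  [  1   0  0  -2  |  0 ]
  [  0  -1  0   0  |  4 ]
  [  0  -2  0   2  |  2 ]
  [ -3   0  3   0  |  0 ]
r4 ← r4 + 3·r1
  [ 1   0  0  -2  |  0 ]
  [ 0  -1  0   0  |  4 ]
  [ 0  -2  0   2  |  2 ]
  [ 0   0  3  -6  |  0 ]
r2 ← -1·r2
  [ 1   0  0  -2  |   0 ]
  [ 0   1  0   0  |  -4 ]
  [ 0  -2  0   2  |   2 ]
  [ 0   0  3  -6  |   0 ]
r3 ← r3 + 2·r2
  [ 1  0  0  -2  |   0 ]
  [ 0  1  0   0  |  -4 ]
  [ 0  0  0   2  |  -6 ]
  [ 0  0  3  -6  |   0 ]
r3 ↔ r4
  [ 1  0  0  -2  |   0 ]
  [ 0  1  0   0  |  -4 ]
  [ 0  0  3  -6  |   0 ]
  [ 0  0  0   2  |  -6 ]
r3 ← 1/3·r3
  [ 1  0  0  -2  |   0 ]
  [ 0  1  0   0  |  -4 ]
  [ 0  0  1  -2  |   0 ]
  [ 0  0  0   2  |  -6 ]
r4 ← 1/2·r4
  [ 1  0  0  -2  |   0 ]
  [ 0  1  0   0  |  -4 ]
  [ 0  0  1  -2  |   0 ]
  [ 0  0  0   1  |  -3 ]
r3 ← r3 + 2·r4
  [ 1  0  0  -2  |   0 ]
  [ 0  1  0   0  |  -4 ]
  [ 0  0  1   0  |  -6 ]
  [ 0  0  0   1  |  -3 ]
r1 ← r1 + 2·r4
  [ 1  0  0  0  |  -6 ]
  [ 0  1  0  0  |  -4 ]
  [ 0  0  1  0  |  -6 ]
  [ 0  0  0  1  |  -3 ]
Reading off the last column: x = -6, y = -4, z = -6, w = -3.

(-6, -4, -6, -3)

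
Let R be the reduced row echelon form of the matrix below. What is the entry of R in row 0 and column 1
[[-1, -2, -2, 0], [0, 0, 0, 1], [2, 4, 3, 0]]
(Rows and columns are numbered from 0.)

ρ1 → -1·ρ1
ρ3 → ρ3 − 2·ρ1
ρ2 <=> ρ3
ρ2 → -1·ρ2
ρ1 → ρ1 − 2·ρ2

2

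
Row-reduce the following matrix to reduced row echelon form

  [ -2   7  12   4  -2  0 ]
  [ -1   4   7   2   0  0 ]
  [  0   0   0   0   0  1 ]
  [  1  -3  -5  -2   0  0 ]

ρ1 := -1/2·ρ1
  [  1  -7/2  -6  -2  1  0 ]
  [ -1     4   7   2  0  0 ]
  [  0     0   0   0  0  1 ]
  [  1    -3  -5  -2  0  0 ]
ρ2 := ρ2 + ρ1
  [ 1  -7/2  -6  -2  1  0 ]
  [ 0   1/2   1   0  1  0 ]
  [ 0     0   0   0  0  1 ]
  [ 1    -3  -5  -2  0  0 ]
ρ4 := ρ4 − ρ1
  [ 1  -7/2  -6  -2   1  0 ]
  [ 0   1/2   1   0   1  0 ]
  [ 0     0   0   0   0  1 ]
  [ 0   1/2   1   0  -1  0 ]
ρ2 := 2·ρ2
  [ 1  -7/2  -6  -2   1  0 ]
  [ 0     1   2   0   2  0 ]
  [ 0     0   0   0   0  1 ]
  [ 0   1/2   1   0  -1  0 ]
ρ4 := ρ4 − 1/2·ρ2
  [ 1  -7/2  -6  -2   1  0 ]
  [ 0     1   2   0   2  0 ]
  [ 0     0   0   0   0  1 ]
  [ 0     0   0   0  -2  0 ]
ρ3 <=> ρ4
  [ 1  -7/2  -6  -2   1  0 ]
  [ 0     1   2   0   2  0 ]
  [ 0     0   0   0  -2  0 ]
  [ 0     0   0   0   0  1 ]
ρ3 := -1/2·ρ3
  [ 1  -7/2  -6  -2  1  0 ]
  [ 0     1   2   0  2  0 ]
  [ 0     0   0   0  1  0 ]
  [ 0     0   0   0  0  1 ]
ρ2 := ρ2 − 2·ρ3
  [ 1  -7/2  -6  -2  1  0 ]
  [ 0     1   2   0  0  0 ]
  [ 0     0   0   0  1  0 ]
  [ 0     0   0   0  0  1 ]
ρ1 := ρ1 − ρ3
  [ 1  -7/2  -6  -2  0  0 ]
  [ 0     1   2   0  0  0 ]
  [ 0     0   0   0  1  0 ]
  [ 0     0   0   0  0  1 ]
ρ1 := ρ1 + 7/2·ρ2
  [ 1  0  1  -2  0  0 ]
  [ 0  1  2   0  0  0 ]
  [ 0  0  0   0  1  0 ]
  [ 0  0  0   0  0  1 ]

[[1, 0, 1, -2, 0, 0], [0, 1, 2, 0, 0, 0], [0, 0, 0, 0, 1, 0], [0, 0, 0, 0, 0, 1]]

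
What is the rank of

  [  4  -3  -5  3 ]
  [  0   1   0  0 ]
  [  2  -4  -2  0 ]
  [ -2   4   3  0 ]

rank = 4

ρ1 -> 1/4·ρ1
ρ3 -> ρ3 − 2·ρ1
ρ4 -> ρ4 + 2·ρ1
ρ3 -> ρ3 + 5/2·ρ2
ρ4 -> ρ4 − 5/2·ρ2
ρ3 -> 2·ρ3
ρ4 -> ρ4 − 1/2·ρ3
ρ4 -> 1/3·ρ4
ρ3 -> ρ3 + 3·ρ4
ρ1 -> ρ1 − 3/4·ρ4
ρ1 -> ρ1 + 5/4·ρ3
ρ1 -> ρ1 + 3/4·ρ2
The reduced form has 4 nonzero rows.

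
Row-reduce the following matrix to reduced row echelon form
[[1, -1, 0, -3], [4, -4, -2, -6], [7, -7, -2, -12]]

[[1, -1, 0, 0], [0, 0, 1, 0], [0, 0, 0, 1]]

Subtract 4 times R1 from R2.
  [ 1  -1   0   -3 ]
  [ 0   0  -2    6 ]
  [ 7  -7  -2  -12 ]
Subtract 7 times R1 from R3.
  [ 1  -1   0  -3 ]
  [ 0   0  -2   6 ]
  [ 0   0  -2   9 ]
Multiply R2 by -1/2.
  [ 1  -1   0  -3 ]
  [ 0   0   1  -3 ]
  [ 0   0  -2   9 ]
Add 2 times R2 to R3.
  [ 1  -1  0  -3 ]
  [ 0   0  1  -3 ]
  [ 0   0  0   3 ]
Multiply R3 by 1/3.
  [ 1  -1  0  -3 ]
  [ 0   0  1  -3 ]
  [ 0   0  0   1 ]
Add 3 times R3 to R2.
  [ 1  -1  0  -3 ]
  [ 0   0  1   0 ]
  [ 0   0  0   1 ]
Add 3 times R3 to R1.
  [ 1  -1  0  0 ]
  [ 0   0  1  0 ]
  [ 0   0  0  1 ]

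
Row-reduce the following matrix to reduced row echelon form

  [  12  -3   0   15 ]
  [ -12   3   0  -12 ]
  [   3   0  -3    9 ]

[[1, 0, -1, 0], [0, 1, -4, 0], [0, 0, 0, 1]]

ρ1 → 1/12·ρ1
  [   1  -1/4   0  5/4 ]
  [ -12     3   0  -12 ]
  [   3     0  -3    9 ]
ρ2 → ρ2 + 12·ρ1
  [ 1  -1/4   0  5/4 ]
  [ 0     0   0    3 ]
  [ 3     0  -3    9 ]
ρ3 → ρ3 − 3·ρ1
  [ 1  -1/4   0   5/4 ]
  [ 0     0   0     3 ]
  [ 0   3/4  -3  21/4 ]
ρ2 <-> ρ3
  [ 1  -1/4   0   5/4 ]
  [ 0   3/4  -3  21/4 ]
  [ 0     0   0     3 ]
ρ2 → 4/3·ρ2
  [ 1  -1/4   0  5/4 ]
  [ 0     1  -4    7 ]
  [ 0     0   0    3 ]
ρ3 → 1/3·ρ3
  [ 1  -1/4   0  5/4 ]
  [ 0     1  -4    7 ]
  [ 0     0   0    1 ]
ρ2 → ρ2 − 7·ρ3
  [ 1  -1/4   0  5/4 ]
  [ 0     1  -4    0 ]
  [ 0     0   0    1 ]
ρ1 → ρ1 − 5/4·ρ3
  [ 1  -1/4   0  0 ]
  [ 0     1  -4  0 ]
  [ 0     0   0  1 ]
ρ1 → ρ1 + 1/4·ρ2
  [ 1  0  -1  0 ]
  [ 0  1  -4  0 ]
  [ 0  0   0  1 ]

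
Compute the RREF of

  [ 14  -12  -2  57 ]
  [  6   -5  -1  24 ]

Multiply R1 by 1/14.
  [ 1  -6/7  -1/7  57/14 ]
  [ 6    -5    -1     24 ]
Subtract 6 times R1 from R2.
  [ 1  -6/7  -1/7  57/14 ]
  [ 0   1/7  -1/7   -3/7 ]
Multiply R2 by 7.
  [ 1  -6/7  -1/7  57/14 ]
  [ 0     1    -1     -3 ]
Add 6/7 times R2 to R1.
  [ 1  0  -1  3/2 ]
  [ 0  1  -1   -3 ]

[[1, 0, -1, 3/2], [0, 1, -1, -3]]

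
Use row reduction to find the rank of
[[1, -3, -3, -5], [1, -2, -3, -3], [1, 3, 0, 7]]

rank = 3

Subtract r1 from r2.
  [ 1  -3  -3  -5 ]
  [ 0   1   0   2 ]
  [ 1   3   0   7 ]
Subtract r1 from r3.
  [ 1  -3  -3  -5 ]
  [ 0   1   0   2 ]
  [ 0   6   3  12 ]
Subtract 6 times r2 from r3.
  [ 1  -3  -3  -5 ]
  [ 0   1   0   2 ]
  [ 0   0   3   0 ]
Multiply r3 by 1/3.
  [ 1  -3  -3  -5 ]
  [ 0   1   0   2 ]
  [ 0   0   1   0 ]
Add 3 times r3 to r1.
  [ 1  -3  0  -5 ]
  [ 0   1  0   2 ]
  [ 0   0  1   0 ]
Add 3 times r2 to r1.
  [ 1  0  0  1 ]
  [ 0  1  0  2 ]
  [ 0  0  1  0 ]
The reduced form has 3 nonzero rows.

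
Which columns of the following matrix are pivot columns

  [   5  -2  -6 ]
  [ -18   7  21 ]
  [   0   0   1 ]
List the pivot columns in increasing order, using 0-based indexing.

Multiply r1 by 1/5.
  [   1  -2/5  -6/5 ]
  [ -18     7    21 ]
  [   0     0     1 ]
Add 18 times r1 to r2.
  [ 1  -2/5  -6/5 ]
  [ 0  -1/5  -3/5 ]
  [ 0     0     1 ]
Multiply r2 by -5.
  [ 1  -2/5  -6/5 ]
  [ 0     1     3 ]
  [ 0     0     1 ]
Subtract 3 times r3 from r2.
  [ 1  -2/5  -6/5 ]
  [ 0     1     0 ]
  [ 0     0     1 ]
Add 6/5 times r3 to r1.
  [ 1  -2/5  0 ]
  [ 0     1  0 ]
  [ 0     0  1 ]
Add 2/5 times r2 to r1.
  [ 1  0  0 ]
  [ 0  1  0 ]
  [ 0  0  1 ]
Pivot columns are the columns containing a leading 1.

0, 1, 2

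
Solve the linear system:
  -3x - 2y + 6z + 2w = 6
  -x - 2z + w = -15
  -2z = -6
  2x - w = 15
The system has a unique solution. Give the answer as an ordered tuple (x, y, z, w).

Form the augmented matrix and row-reduce:
  [ -3  -2   6   2  |    6 ]
  [ -1   0  -2   1  |  -15 ]
  [  0   0  -2   0  |   -6 ]
  [  2   0   0  -1  |   15 ]
R1 := -1/3·R1
  [  1  2/3  -2  -2/3  |   -2 ]
  [ -1    0  -2     1  |  -15 ]
  [  0    0  -2     0  |   -6 ]
  [  2    0   0    -1  |   15 ]
R2 := R2 + R1
  [ 1  2/3  -2  -2/3  |   -2 ]
  [ 0  2/3  -4   1/3  |  -17 ]
  [ 0    0  -2     0  |   -6 ]
  [ 2    0   0    -1  |   15 ]
R4 := R4 − 2·R1
  [ 1   2/3  -2  -2/3  |   -2 ]
  [ 0   2/3  -4   1/3  |  -17 ]
  [ 0     0  -2     0  |   -6 ]
  [ 0  -4/3   4   1/3  |   19 ]
R2 := 3/2·R2
  [ 1   2/3  -2  -2/3  |     -2 ]
  [ 0     1  -6   1/2  |  -51/2 ]
  [ 0     0  -2     0  |     -6 ]
  [ 0  -4/3   4   1/3  |     19 ]
R4 := R4 + 4/3·R2
  [ 1  2/3  -2  -2/3  |     -2 ]
  [ 0    1  -6   1/2  |  -51/2 ]
  [ 0    0  -2     0  |     -6 ]
  [ 0    0  -4     1  |    -15 ]
R3 := -1/2·R3
  [ 1  2/3  -2  -2/3  |     -2 ]
  [ 0    1  -6   1/2  |  -51/2 ]
  [ 0    0   1     0  |      3 ]
  [ 0    0  -4     1  |    -15 ]
R4 := R4 + 4·R3
  [ 1  2/3  -2  -2/3  |     -2 ]
  [ 0    1  -6   1/2  |  -51/2 ]
  [ 0    0   1     0  |      3 ]
  [ 0    0   0     1  |     -3 ]
R2 := R2 − 1/2·R4
  [ 1  2/3  -2  -2/3  |   -2 ]
  [ 0    1  -6     0  |  -24 ]
  [ 0    0   1     0  |    3 ]
  [ 0    0   0     1  |   -3 ]
R1 := R1 + 2/3·R4
  [ 1  2/3  -2  0  |   -4 ]
  [ 0    1  -6  0  |  -24 ]
  [ 0    0   1  0  |    3 ]
  [ 0    0   0  1  |   -3 ]
R2 := R2 + 6·R3
  [ 1  2/3  -2  0  |  -4 ]
  [ 0    1   0  0  |  -6 ]
  [ 0    0   1  0  |   3 ]
  [ 0    0   0  1  |  -3 ]
R1 := R1 + 2·R3
  [ 1  2/3  0  0  |   2 ]
  [ 0    1  0  0  |  -6 ]
  [ 0    0  1  0  |   3 ]
  [ 0    0  0  1  |  -3 ]
R1 := R1 − 2/3·R2
  [ 1  0  0  0  |   6 ]
  [ 0  1  0  0  |  -6 ]
  [ 0  0  1  0  |   3 ]
  [ 0  0  0  1  |  -3 ]
Reading off the last column: x = 6, y = -6, z = 3, w = -3.

(6, -6, 3, -3)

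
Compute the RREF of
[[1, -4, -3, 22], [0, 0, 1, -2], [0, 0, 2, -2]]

[[1, -4, 0, 0], [0, 0, 1, 0], [0, 0, 0, 1]]

R3 → R3 − 2·R2
  [ 1  -4  -3  22 ]
  [ 0   0   1  -2 ]
  [ 0   0   0   2 ]
R3 → 1/2·R3
  [ 1  -4  -3  22 ]
  [ 0   0   1  -2 ]
  [ 0   0   0   1 ]
R2 → R2 + 2·R3
  [ 1  -4  -3  22 ]
  [ 0   0   1   0 ]
  [ 0   0   0   1 ]
R1 → R1 − 22·R3
  [ 1  -4  -3  0 ]
  [ 0   0   1  0 ]
  [ 0   0   0  1 ]
R1 → R1 + 3·R2
  [ 1  -4  0  0 ]
  [ 0   0  1  0 ]
  [ 0   0  0  1 ]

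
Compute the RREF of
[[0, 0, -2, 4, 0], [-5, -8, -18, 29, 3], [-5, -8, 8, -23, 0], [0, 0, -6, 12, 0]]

r1 <=> r2
r1 ← -1/5·r1
r3 ← r3 + 5·r1
r2 ← -1/2·r2
r3 ← r3 − 26·r2
r4 ← r4 + 6·r2
r3 ← -1/3·r3
r1 ← r1 + 3/5·r3
r1 ← r1 − 18/5·r2

[[1, 8/5, 0, 7/5, 0], [0, 0, 1, -2, 0], [0, 0, 0, 0, 1], [0, 0, 0, 0, 0]]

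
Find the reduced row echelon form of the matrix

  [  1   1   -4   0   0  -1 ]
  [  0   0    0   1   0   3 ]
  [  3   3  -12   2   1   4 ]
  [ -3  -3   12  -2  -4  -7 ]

r3 -> r3 − 3·r1
r4 -> r4 + 3·r1
r3 -> r3 − 2·r2
r4 -> r4 + 2·r2
r4 -> r4 + 4·r3

[[1, 1, -4, 0, 0, -1], [0, 0, 0, 1, 0, 3], [0, 0, 0, 0, 1, 1], [0, 0, 0, 0, 0, 0]]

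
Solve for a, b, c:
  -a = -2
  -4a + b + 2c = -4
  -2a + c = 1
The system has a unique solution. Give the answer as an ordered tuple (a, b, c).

Form the augmented matrix and row-reduce:
  [ -1  0  0  |  -2 ]
  [ -4  1  2  |  -4 ]
  [ -2  0  1  |   1 ]
Multiply R1 by -1.
  [  1  0  0  |   2 ]
  [ -4  1  2  |  -4 ]
  [ -2  0  1  |   1 ]
Add 4 times R1 to R2.
  [  1  0  0  |  2 ]
  [  0  1  2  |  4 ]
  [ -2  0  1  |  1 ]
Add 2 times R1 to R3.
  [ 1  0  0  |  2 ]
  [ 0  1  2  |  4 ]
  [ 0  0  1  |  5 ]
Subtract 2 times R3 from R2.
  [ 1  0  0  |   2 ]
  [ 0  1  0  |  -6 ]
  [ 0  0  1  |   5 ]
Reading off the last column: a = 2, b = -6, c = 5.

(2, -6, 5)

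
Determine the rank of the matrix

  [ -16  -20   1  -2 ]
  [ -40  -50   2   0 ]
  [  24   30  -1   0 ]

r1 := -1/16·r1
  [   1  5/4  -1/16  1/8 ]
  [ -40  -50      2    0 ]
  [  24   30     -1    0 ]
r2 := r2 + 40·r1
  [  1  5/4  -1/16  1/8 ]
  [  0    0   -1/2    5 ]
  [ 24   30     -1    0 ]
r3 := r3 − 24·r1
  [ 1  5/4  -1/16  1/8 ]
  [ 0    0   -1/2    5 ]
  [ 0    0    1/2   -3 ]
r2 := -2·r2
  [ 1  5/4  -1/16  1/8 ]
  [ 0    0      1  -10 ]
  [ 0    0    1/2   -3 ]
r3 := r3 − 1/2·r2
  [ 1  5/4  -1/16  1/8 ]
  [ 0    0      1  -10 ]
  [ 0    0      0    2 ]
r3 := 1/2·r3
  [ 1  5/4  -1/16  1/8 ]
  [ 0    0      1  -10 ]
  [ 0    0      0    1 ]
r2 := r2 + 10·r3
  [ 1  5/4  -1/16  1/8 ]
  [ 0    0      1    0 ]
  [ 0    0      0    1 ]
r1 := r1 − 1/8·r3
  [ 1  5/4  -1/16  0 ]
  [ 0    0      1  0 ]
  [ 0    0      0  1 ]
r1 := r1 + 1/16·r2
  [ 1  5/4  0  0 ]
  [ 0    0  1  0 ]
  [ 0    0  0  1 ]
The reduced form has 3 nonzero rows.

rank = 3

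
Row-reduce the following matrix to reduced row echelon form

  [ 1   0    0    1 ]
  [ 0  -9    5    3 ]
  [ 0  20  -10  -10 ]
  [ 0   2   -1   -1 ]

Multiply r2 by -1/9.
  [ 1   0     0     1 ]
  [ 0   1  -5/9  -1/3 ]
  [ 0  20   -10   -10 ]
  [ 0   2    -1    -1 ]
Subtract 20 times r2 from r3.
  [ 1  0     0      1 ]
  [ 0  1  -5/9   -1/3 ]
  [ 0  0  10/9  -10/3 ]
  [ 0  2    -1     -1 ]
Subtract 2 times r2 from r4.
  [ 1  0     0      1 ]
  [ 0  1  -5/9   -1/3 ]
  [ 0  0  10/9  -10/3 ]
  [ 0  0   1/9   -1/3 ]
Multiply r3 by 9/10.
  [ 1  0     0     1 ]
  [ 0  1  -5/9  -1/3 ]
  [ 0  0     1    -3 ]
  [ 0  0   1/9  -1/3 ]
Subtract 1/9 times r3 from r4.
  [ 1  0     0     1 ]
  [ 0  1  -5/9  -1/3 ]
  [ 0  0     1    -3 ]
  [ 0  0     0     0 ]
Add 5/9 times r3 to r2.
  [ 1  0  0   1 ]
  [ 0  1  0  -2 ]
  [ 0  0  1  -3 ]
  [ 0  0  0   0 ]

[[1, 0, 0, 1], [0, 1, 0, -2], [0, 0, 1, -3], [0, 0, 0, 0]]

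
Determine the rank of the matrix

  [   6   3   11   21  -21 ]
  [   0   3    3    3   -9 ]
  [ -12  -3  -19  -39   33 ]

rank = 2

R1 -> 1/6·R1
  [   1  1/2  11/6  7/2  -7/2 ]
  [   0    3     3    3    -9 ]
  [ -12   -3   -19  -39    33 ]
R3 -> R3 + 12·R1
  [ 1  1/2  11/6  7/2  -7/2 ]
  [ 0    3     3    3    -9 ]
  [ 0    3     3    3    -9 ]
R2 -> 1/3·R2
  [ 1  1/2  11/6  7/2  -7/2 ]
  [ 0    1     1    1    -3 ]
  [ 0    3     3    3    -9 ]
R3 -> R3 − 3·R2
  [ 1  1/2  11/6  7/2  -7/2 ]
  [ 0    1     1    1    -3 ]
  [ 0    0     0    0     0 ]
R1 -> R1 − 1/2·R2
  [ 1  0  4/3  3  -2 ]
  [ 0  1    1  1  -3 ]
  [ 0  0    0  0   0 ]
The reduced form has 2 nonzero rows.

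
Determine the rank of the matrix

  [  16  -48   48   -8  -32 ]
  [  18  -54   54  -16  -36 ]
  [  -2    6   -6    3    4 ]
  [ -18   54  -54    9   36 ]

rank = 2

ρ1 → 1/16·ρ1
  [   1   -3    3  -1/2   -2 ]
  [  18  -54   54   -16  -36 ]
  [  -2    6   -6     3    4 ]
  [ -18   54  -54     9   36 ]
ρ2 → ρ2 − 18·ρ1
  [   1  -3    3  -1/2  -2 ]
  [   0   0    0    -7   0 ]
  [  -2   6   -6     3   4 ]
  [ -18  54  -54     9  36 ]
ρ3 → ρ3 + 2·ρ1
  [   1  -3    3  -1/2  -2 ]
  [   0   0    0    -7   0 ]
  [   0   0    0     2   0 ]
  [ -18  54  -54     9  36 ]
ρ4 → ρ4 + 18·ρ1
  [ 1  -3  3  -1/2  -2 ]
  [ 0   0  0    -7   0 ]
  [ 0   0  0     2   0 ]
  [ 0   0  0     0   0 ]
ρ2 → -1/7·ρ2
  [ 1  -3  3  -1/2  -2 ]
  [ 0   0  0     1   0 ]
  [ 0   0  0     2   0 ]
  [ 0   0  0     0   0 ]
ρ3 → ρ3 − 2·ρ2
  [ 1  -3  3  -1/2  -2 ]
  [ 0   0  0     1   0 ]
  [ 0   0  0     0   0 ]
  [ 0   0  0     0   0 ]
ρ1 → ρ1 + 1/2·ρ2
  [ 1  -3  3  0  -2 ]
  [ 0   0  0  1   0 ]
  [ 0   0  0  0   0 ]
  [ 0   0  0  0   0 ]
The reduced form has 2 nonzero rows.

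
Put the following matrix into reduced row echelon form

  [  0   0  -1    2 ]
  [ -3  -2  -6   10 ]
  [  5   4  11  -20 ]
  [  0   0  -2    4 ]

[[1, 0, 0, 2], [0, 1, 0, -2], [0, 0, 1, -2], [0, 0, 0, 0]]

R1 <-> R2
  [ -3  -2  -6   10 ]
  [  0   0  -1    2 ]
  [  5   4  11  -20 ]
  [  0   0  -2    4 ]
R1 → -1/3·R1
  [ 1  2/3   2  -10/3 ]
  [ 0    0  -1      2 ]
  [ 5    4  11    -20 ]
  [ 0    0  -2      4 ]
R3 → R3 − 5·R1
  [ 1  2/3   2  -10/3 ]
  [ 0    0  -1      2 ]
  [ 0  2/3   1  -10/3 ]
  [ 0    0  -2      4 ]
R2 <-> R3
  [ 1  2/3   2  -10/3 ]
  [ 0  2/3   1  -10/3 ]
  [ 0    0  -1      2 ]
  [ 0    0  -2      4 ]
R2 → 3/2·R2
  [ 1  2/3    2  -10/3 ]
  [ 0    1  3/2     -5 ]
  [ 0    0   -1      2 ]
  [ 0    0   -2      4 ]
R3 → -1·R3
  [ 1  2/3    2  -10/3 ]
  [ 0    1  3/2     -5 ]
  [ 0    0    1     -2 ]
  [ 0    0   -2      4 ]
R4 → R4 + 2·R3
  [ 1  2/3    2  -10/3 ]
  [ 0    1  3/2     -5 ]
  [ 0    0    1     -2 ]
  [ 0    0    0      0 ]
R2 → R2 − 3/2·R3
  [ 1  2/3  2  -10/3 ]
  [ 0    1  0     -2 ]
  [ 0    0  1     -2 ]
  [ 0    0  0      0 ]
R1 → R1 − 2·R3
  [ 1  2/3  0  2/3 ]
  [ 0    1  0   -2 ]
  [ 0    0  1   -2 ]
  [ 0    0  0    0 ]
R1 → R1 − 2/3·R2
  [ 1  0  0   2 ]
  [ 0  1  0  -2 ]
  [ 0  0  1  -2 ]
  [ 0  0  0   0 ]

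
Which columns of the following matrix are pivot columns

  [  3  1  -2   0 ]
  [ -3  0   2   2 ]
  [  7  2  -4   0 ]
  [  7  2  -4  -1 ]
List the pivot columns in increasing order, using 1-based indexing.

Multiply R1 by 1/3.
Add 3 times R1 to R2.
Subtract 7 times R1 from R3.
Subtract 7 times R1 from R4.
Add 1/3 times R2 to R3.
Add 1/3 times R2 to R4.
Multiply R3 by 3/2.
Subtract 2/3 times R3 from R4.
Multiply R4 by -1.
Subtract R4 from R3.
Subtract 2 times R4 from R2.
Add 2/3 times R3 to R1.
Subtract 1/3 times R2 from R1.
Pivot columns are the columns containing a leading 1.

1, 2, 3, 4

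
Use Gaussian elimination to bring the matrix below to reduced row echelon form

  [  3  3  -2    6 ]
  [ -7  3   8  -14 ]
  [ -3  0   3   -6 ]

R1 -> 1/3·R1
  [  1  1  -2/3    2 ]
  [ -7  3     8  -14 ]
  [ -3  0     3   -6 ]
R2 -> R2 + 7·R1
  [  1   1  -2/3   2 ]
  [  0  10  10/3   0 ]
  [ -3   0     3  -6 ]
R3 -> R3 + 3·R1
  [ 1   1  -2/3  2 ]
  [ 0  10  10/3  0 ]
  [ 0   3     1  0 ]
R2 -> 1/10·R2
  [ 1  1  -2/3  2 ]
  [ 0  1   1/3  0 ]
  [ 0  3     1  0 ]
R3 -> R3 − 3·R2
  [ 1  1  -2/3  2 ]
  [ 0  1   1/3  0 ]
  [ 0  0     0  0 ]
R1 -> R1 − R2
  [ 1  0   -1  2 ]
  [ 0  1  1/3  0 ]
  [ 0  0    0  0 ]

[[1, 0, -1, 2], [0, 1, 1/3, 0], [0, 0, 0, 0]]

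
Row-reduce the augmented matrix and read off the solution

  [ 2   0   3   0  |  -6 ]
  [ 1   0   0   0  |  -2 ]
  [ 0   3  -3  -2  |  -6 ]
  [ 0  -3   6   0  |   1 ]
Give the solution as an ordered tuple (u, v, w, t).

R1 ← 1/2·R1
  [ 1   0  3/2   0  |  -3 ]
  [ 1   0    0   0  |  -2 ]
  [ 0   3   -3  -2  |  -6 ]
  [ 0  -3    6   0  |   1 ]
R2 ← R2 − R1
  [ 1   0   3/2   0  |  -3 ]
  [ 0   0  -3/2   0  |   1 ]
  [ 0   3    -3  -2  |  -6 ]
  [ 0  -3     6   0  |   1 ]
R2 <=> R3
  [ 1   0   3/2   0  |  -3 ]
  [ 0   3    -3  -2  |  -6 ]
  [ 0   0  -3/2   0  |   1 ]
  [ 0  -3     6   0  |   1 ]
R2 ← 1/3·R2
  [ 1   0   3/2     0  |  -3 ]
  [ 0   1    -1  -2/3  |  -2 ]
  [ 0   0  -3/2     0  |   1 ]
  [ 0  -3     6     0  |   1 ]
R4 ← R4 + 3·R2
  [ 1  0   3/2     0  |  -3 ]
  [ 0  1    -1  -2/3  |  -2 ]
  [ 0  0  -3/2     0  |   1 ]
  [ 0  0     3    -2  |  -5 ]
R3 ← -2/3·R3
  [ 1  0  3/2     0  |    -3 ]
  [ 0  1   -1  -2/3  |    -2 ]
  [ 0  0    1     0  |  -2/3 ]
  [ 0  0    3    -2  |    -5 ]
R4 ← R4 − 3·R3
  [ 1  0  3/2     0  |    -3 ]
  [ 0  1   -1  -2/3  |    -2 ]
  [ 0  0    1     0  |  -2/3 ]
  [ 0  0    0    -2  |    -3 ]
R4 ← -1/2·R4
  [ 1  0  3/2     0  |    -3 ]
  [ 0  1   -1  -2/3  |    -2 ]
  [ 0  0    1     0  |  -2/3 ]
  [ 0  0    0     1  |   3/2 ]
R2 ← R2 + 2/3·R4
  [ 1  0  3/2  0  |    -3 ]
  [ 0  1   -1  0  |    -1 ]
  [ 0  0    1  0  |  -2/3 ]
  [ 0  0    0  1  |   3/2 ]
R2 ← R2 + R3
  [ 1  0  3/2  0  |    -3 ]
  [ 0  1    0  0  |  -5/3 ]
  [ 0  0    1  0  |  -2/3 ]
  [ 0  0    0  1  |   3/2 ]
R1 ← R1 − 3/2·R3
  [ 1  0  0  0  |    -2 ]
  [ 0  1  0  0  |  -5/3 ]
  [ 0  0  1  0  |  -2/3 ]
  [ 0  0  0  1  |   3/2 ]
Reading off the last column: u = -2, v = -5/3, w = -2/3, t = 3/2.

(-2, -5/3, -2/3, 3/2)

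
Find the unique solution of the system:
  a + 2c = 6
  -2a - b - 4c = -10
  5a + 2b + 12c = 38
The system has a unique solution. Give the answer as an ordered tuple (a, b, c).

(-6, -2, 6)

Form the augmented matrix and row-reduce:
  [  1   0   2  |    6 ]
  [ -2  -1  -4  |  -10 ]
  [  5   2  12  |   38 ]
R2 -> R2 + 2·R1
R3 -> R3 − 5·R1
R2 -> -1·R2
R3 -> R3 − 2·R2
R3 -> 1/2·R3
R1 -> R1 − 2·R3
Reading off the last column: a = -6, b = -2, c = 6.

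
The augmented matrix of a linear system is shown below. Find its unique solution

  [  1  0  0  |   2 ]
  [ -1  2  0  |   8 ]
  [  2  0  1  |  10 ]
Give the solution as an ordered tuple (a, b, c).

Add R1 to R2.
  [ 1  0  0  |   2 ]
  [ 0  2  0  |  10 ]
  [ 2  0  1  |  10 ]
Subtract 2 times R1 from R3.
  [ 1  0  0  |   2 ]
  [ 0  2  0  |  10 ]
  [ 0  0  1  |   6 ]
Multiply R2 by 1/2.
  [ 1  0  0  |  2 ]
  [ 0  1  0  |  5 ]
  [ 0  0  1  |  6 ]
Reading off the last column: a = 2, b = 5, c = 6.

(2, 5, 6)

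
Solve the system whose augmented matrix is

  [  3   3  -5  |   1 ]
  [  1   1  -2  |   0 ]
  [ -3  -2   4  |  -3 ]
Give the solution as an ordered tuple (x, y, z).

(3, -1, 1)

Multiply ρ1 by 1/3.
  [  1   1  -5/3  |  1/3 ]
  [  1   1    -2  |    0 ]
  [ -3  -2     4  |   -3 ]
Subtract ρ1 from ρ2.
  [  1   1  -5/3  |   1/3 ]
  [  0   0  -1/3  |  -1/3 ]
  [ -3  -2     4  |    -3 ]
Add 3 times ρ1 to ρ3.
  [ 1  1  -5/3  |   1/3 ]
  [ 0  0  -1/3  |  -1/3 ]
  [ 0  1    -1  |    -2 ]
Swap ρ2 and ρ3.
  [ 1  1  -5/3  |   1/3 ]
  [ 0  1    -1  |    -2 ]
  [ 0  0  -1/3  |  -1/3 ]
Multiply ρ3 by -3.
  [ 1  1  -5/3  |  1/3 ]
  [ 0  1    -1  |   -2 ]
  [ 0  0     1  |    1 ]
Add ρ3 to ρ2.
  [ 1  1  -5/3  |  1/3 ]
  [ 0  1     0  |   -1 ]
  [ 0  0     1  |    1 ]
Add 5/3 times ρ3 to ρ1.
  [ 1  1  0  |   2 ]
  [ 0  1  0  |  -1 ]
  [ 0  0  1  |   1 ]
Subtract ρ2 from ρ1.
  [ 1  0  0  |   3 ]
  [ 0  1  0  |  -1 ]
  [ 0  0  1  |   1 ]
Reading off the last column: x = 3, y = -1, z = 1.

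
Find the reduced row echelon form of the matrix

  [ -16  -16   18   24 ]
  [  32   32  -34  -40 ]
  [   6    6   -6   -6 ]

R1 -> -1/16·R1
  [  1   1  -9/8  -3/2 ]
  [ 32  32   -34   -40 ]
  [  6   6    -6    -6 ]
R2 -> R2 − 32·R1
  [ 1  1  -9/8  -3/2 ]
  [ 0  0     2     8 ]
  [ 6  6    -6    -6 ]
R3 -> R3 − 6·R1
  [ 1  1  -9/8  -3/2 ]
  [ 0  0     2     8 ]
  [ 0  0   3/4     3 ]
R2 -> 1/2·R2
  [ 1  1  -9/8  -3/2 ]
  [ 0  0     1     4 ]
  [ 0  0   3/4     3 ]
R3 -> R3 − 3/4·R2
  [ 1  1  -9/8  -3/2 ]
  [ 0  0     1     4 ]
  [ 0  0     0     0 ]
R1 -> R1 + 9/8·R2
  [ 1  1  0  3 ]
  [ 0  0  1  4 ]
  [ 0  0  0  0 ]

[[1, 1, 0, 3], [0, 0, 1, 4], [0, 0, 0, 0]]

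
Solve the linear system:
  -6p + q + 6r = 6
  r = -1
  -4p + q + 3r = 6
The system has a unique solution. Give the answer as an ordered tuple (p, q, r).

(-3/2, 3, -1)

Form the augmented matrix and row-reduce:
  [ -6  1  6  |   6 ]
  [  0  0  1  |  -1 ]
  [ -4  1  3  |   6 ]
ρ1 := -1/6·ρ1
  [  1  -1/6  -1  |  -1 ]
  [  0     0   1  |  -1 ]
  [ -4     1   3  |   6 ]
ρ3 := ρ3 + 4·ρ1
  [ 1  -1/6  -1  |  -1 ]
  [ 0     0   1  |  -1 ]
  [ 0   1/3  -1  |   2 ]
ρ2 <=> ρ3
  [ 1  -1/6  -1  |  -1 ]
  [ 0   1/3  -1  |   2 ]
  [ 0     0   1  |  -1 ]
ρ2 := 3·ρ2
  [ 1  -1/6  -1  |  -1 ]
  [ 0     1  -3  |   6 ]
  [ 0     0   1  |  -1 ]
ρ2 := ρ2 + 3·ρ3
  [ 1  -1/6  -1  |  -1 ]
  [ 0     1   0  |   3 ]
  [ 0     0   1  |  -1 ]
ρ1 := ρ1 + ρ3
  [ 1  -1/6  0  |  -2 ]
  [ 0     1  0  |   3 ]
  [ 0     0  1  |  -1 ]
ρ1 := ρ1 + 1/6·ρ2
  [ 1  0  0  |  -3/2 ]
  [ 0  1  0  |     3 ]
  [ 0  0  1  |    -1 ]
Reading off the last column: p = -3/2, q = 3, r = -1.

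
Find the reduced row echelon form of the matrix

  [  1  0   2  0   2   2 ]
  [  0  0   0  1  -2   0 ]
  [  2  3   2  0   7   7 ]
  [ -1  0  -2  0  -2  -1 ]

[[1, 0, 2, 0, 2, 0], [0, 1, -2/3, 0, 1, 0], [0, 0, 0, 1, -2, 0], [0, 0, 0, 0, 0, 1]]

R3 ← R3 − 2·R1
  [  1  0   2  0   2   2 ]
  [  0  0   0  1  -2   0 ]
  [  0  3  -2  0   3   3 ]
  [ -1  0  -2  0  -2  -1 ]
R4 ← R4 + R1
  [ 1  0   2  0   2  2 ]
  [ 0  0   0  1  -2  0 ]
  [ 0  3  -2  0   3  3 ]
  [ 0  0   0  0   0  1 ]
R2 ↔ R3
  [ 1  0   2  0   2  2 ]
  [ 0  3  -2  0   3  3 ]
  [ 0  0   0  1  -2  0 ]
  [ 0  0   0  0   0  1 ]
R2 ← 1/3·R2
  [ 1  0     2  0   2  2 ]
  [ 0  1  -2/3  0   1  1 ]
  [ 0  0     0  1  -2  0 ]
  [ 0  0     0  0   0  1 ]
R2 ← R2 − R4
  [ 1  0     2  0   2  2 ]
  [ 0  1  -2/3  0   1  0 ]
  [ 0  0     0  1  -2  0 ]
  [ 0  0     0  0   0  1 ]
R1 ← R1 − 2·R4
  [ 1  0     2  0   2  0 ]
  [ 0  1  -2/3  0   1  0 ]
  [ 0  0     0  1  -2  0 ]
  [ 0  0     0  0   0  1 ]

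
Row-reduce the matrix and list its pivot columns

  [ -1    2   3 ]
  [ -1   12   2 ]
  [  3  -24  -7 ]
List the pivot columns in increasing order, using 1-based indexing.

R1 ← -1·R1
  [  1   -2  -3 ]
  [ -1   12   2 ]
  [  3  -24  -7 ]
R2 ← R2 + R1
  [ 1   -2  -3 ]
  [ 0   10  -1 ]
  [ 3  -24  -7 ]
R3 ← R3 − 3·R1
  [ 1   -2  -3 ]
  [ 0   10  -1 ]
  [ 0  -18   2 ]
R2 ← 1/10·R2
  [ 1   -2     -3 ]
  [ 0    1  -1/10 ]
  [ 0  -18      2 ]
R3 ← R3 + 18·R2
  [ 1  -2     -3 ]
  [ 0   1  -1/10 ]
  [ 0   0    1/5 ]
R3 ← 5·R3
  [ 1  -2     -3 ]
  [ 0   1  -1/10 ]
  [ 0   0      1 ]
R2 ← R2 + 1/10·R3
  [ 1  -2  -3 ]
  [ 0   1   0 ]
  [ 0   0   1 ]
R1 ← R1 + 3·R3
  [ 1  -2  0 ]
  [ 0   1  0 ]
  [ 0   0  1 ]
R1 ← R1 + 2·R2
  [ 1  0  0 ]
  [ 0  1  0 ]
  [ 0  0  1 ]
Pivot columns are the columns containing a leading 1.

1, 2, 3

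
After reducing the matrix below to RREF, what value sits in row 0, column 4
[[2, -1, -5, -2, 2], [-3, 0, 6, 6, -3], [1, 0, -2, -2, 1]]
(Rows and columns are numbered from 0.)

ρ1 → 1/2·ρ1
  [  1  -1/2  -5/2  -1   1 ]
  [ -3     0     6   6  -3 ]
  [  1     0    -2  -2   1 ]
ρ2 → ρ2 + 3·ρ1
  [ 1  -1/2  -5/2  -1  1 ]
  [ 0  -3/2  -3/2   3  0 ]
  [ 1     0    -2  -2  1 ]
ρ3 → ρ3 − ρ1
  [ 1  -1/2  -5/2  -1  1 ]
  [ 0  -3/2  -3/2   3  0 ]
  [ 0   1/2   1/2  -1  0 ]
ρ2 → -2/3·ρ2
  [ 1  -1/2  -5/2  -1  1 ]
  [ 0     1     1  -2  0 ]
  [ 0   1/2   1/2  -1  0 ]
ρ3 → ρ3 − 1/2·ρ2
  [ 1  -1/2  -5/2  -1  1 ]
  [ 0     1     1  -2  0 ]
  [ 0     0     0   0  0 ]
ρ1 → ρ1 + 1/2·ρ2
  [ 1  0  -2  -2  1 ]
  [ 0  1   1  -2  0 ]
  [ 0  0   0   0  0 ]

1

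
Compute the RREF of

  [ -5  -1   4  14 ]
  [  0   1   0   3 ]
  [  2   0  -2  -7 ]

R1 → -1/5·R1
  [ 1  1/5  -4/5  -14/5 ]
  [ 0    1     0      3 ]
  [ 2    0    -2     -7 ]
R3 → R3 − 2·R1
  [ 1   1/5  -4/5  -14/5 ]
  [ 0     1     0      3 ]
  [ 0  -2/5  -2/5   -7/5 ]
R3 → R3 + 2/5·R2
  [ 1  1/5  -4/5  -14/5 ]
  [ 0    1     0      3 ]
  [ 0    0  -2/5   -1/5 ]
R3 → -5/2·R3
  [ 1  1/5  -4/5  -14/5 ]
  [ 0    1     0      3 ]
  [ 0    0     1    1/2 ]
R1 → R1 + 4/5·R3
  [ 1  1/5  0  -12/5 ]
  [ 0    1  0      3 ]
  [ 0    0  1    1/2 ]
R1 → R1 − 1/5·R2
  [ 1  0  0   -3 ]
  [ 0  1  0    3 ]
  [ 0  0  1  1/2 ]

[[1, 0, 0, -3], [0, 1, 0, 3], [0, 0, 1, 1/2]]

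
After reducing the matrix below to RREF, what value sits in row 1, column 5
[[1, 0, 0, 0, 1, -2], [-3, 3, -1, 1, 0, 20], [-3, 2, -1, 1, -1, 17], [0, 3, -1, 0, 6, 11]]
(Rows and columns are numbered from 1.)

1

Add 3 times r1 to r2.
  [  1  0   0  0   1  -2 ]
  [  0  3  -1  1   3  14 ]
  [ -3  2  -1  1  -1  17 ]
  [  0  3  -1  0   6  11 ]
Add 3 times r1 to r3.
  [ 1  0   0  0  1  -2 ]
  [ 0  3  -1  1  3  14 ]
  [ 0  2  -1  1  2  11 ]
  [ 0  3  -1  0  6  11 ]
Multiply r2 by 1/3.
  [ 1  0     0    0  1    -2 ]
  [ 0  1  -1/3  1/3  1  14/3 ]
  [ 0  2    -1    1  2    11 ]
  [ 0  3    -1    0  6    11 ]
Subtract 2 times r2 from r3.
  [ 1  0     0    0  1    -2 ]
  [ 0  1  -1/3  1/3  1  14/3 ]
  [ 0  0  -1/3  1/3  0   5/3 ]
  [ 0  3    -1    0  6    11 ]
Subtract 3 times r2 from r4.
  [ 1  0     0    0  1    -2 ]
  [ 0  1  -1/3  1/3  1  14/3 ]
  [ 0  0  -1/3  1/3  0   5/3 ]
  [ 0  0     0   -1  3    -3 ]
Multiply r3 by -3.
  [ 1  0     0    0  1    -2 ]
  [ 0  1  -1/3  1/3  1  14/3 ]
  [ 0  0     1   -1  0    -5 ]
  [ 0  0     0   -1  3    -3 ]
Multiply r4 by -1.
  [ 1  0     0    0   1    -2 ]
  [ 0  1  -1/3  1/3   1  14/3 ]
  [ 0  0     1   -1   0    -5 ]
  [ 0  0     0    1  -3     3 ]
Add r4 to r3.
  [ 1  0     0    0   1    -2 ]
  [ 0  1  -1/3  1/3   1  14/3 ]
  [ 0  0     1    0  -3    -2 ]
  [ 0  0     0    1  -3     3 ]
Subtract 1/3 times r4 from r2.
  [ 1  0     0  0   1    -2 ]
  [ 0  1  -1/3  0   2  11/3 ]
  [ 0  0     1  0  -3    -2 ]
  [ 0  0     0  1  -3     3 ]
Add 1/3 times r3 to r2.
  [ 1  0  0  0   1  -2 ]
  [ 0  1  0  0   1   3 ]
  [ 0  0  1  0  -3  -2 ]
  [ 0  0  0  1  -3   3 ]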